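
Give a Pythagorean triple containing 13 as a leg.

We need the other leg and hypotenuse such that 13² + x² = c².
Take x = 84, c = 85: 13² + 84² = 169 + 7056 = 7225 = 85² ✓
Triple: (13, 84, 85)

(13, 84, 85)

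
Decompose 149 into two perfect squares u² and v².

We need to find integers u, v > 0 such that u² + v² = 149.
Trying u = 7: v² = 149 - 7² = 149 - 49 = 100
v = 10
Check: 7² + 10² = 49 + 100 = 149 ✓

149 = 7² + 10²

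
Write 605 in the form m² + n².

We need to find integers m, n > 0 such that m² + n² = 605.
Trying m = 11: n² = 605 - 11² = 605 - 121 = 484
n = 22
Check: 11² + 22² = 121 + 484 = 605 ✓

605 = 11² + 22²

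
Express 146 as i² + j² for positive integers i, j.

We need to find integers i, j > 0 such that i² + j² = 146.
Trying i = 5: j² = 146 - 5² = 146 - 25 = 121
j = 11
Check: 5² + 11² = 25 + 121 = 146 ✓

146 = 5² + 11²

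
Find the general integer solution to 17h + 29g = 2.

Step 1: Compute gcd(17, 29) = 1.
Since 1 divides 2, solutions exist.

Step 2: Find a particular solution using extended Euclidean algorithm.
We get h₀ = 24, g₀ = -14.
Check: 17*24 + 29*-14 = 2 = 2 ✓

Step 3: Write the general solution.
h = 24 + (29/1)t = 24 + 29t
g = -14 - (17/1)t = -14 - 17t
for any integer t.

h = 24 + 29t, g = -14 - 17t for integer t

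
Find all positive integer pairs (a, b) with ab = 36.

The positive divisors of 36 are: 1, 2, 3, 4, 6, 9, 12, 18, 36.
Each divisor d gives the pair (d, 36/d):
(1, 36), (2, 18), (3, 12), (4, 9), (6, 6), (9, 4), (12, 3), (18, 2), (36, 1)

(1, 36), (2, 18), (3, 12), (4, 9), (6, 6), (9, 4), (12, 3), (18, 2), (36, 1)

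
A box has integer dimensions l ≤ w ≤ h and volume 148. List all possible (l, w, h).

Iterate l from 1 to ⌊148^(1/3)⌋. For each l dividing 148, iterate w ≥ l with w dividing 148/l, and set h = 148/(l·w).
Triples found (4): (1×1×148), (1×2×74), (1×4×37), (2×2×37)

(1×1×148), (1×2×74), (1×4×37), (2×2×37)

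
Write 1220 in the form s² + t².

We need to find integers s, t > 0 such that s² + t² = 1220.
Trying s = 8: t² = 1220 - 8² = 1220 - 64 = 1156
t = 34
Check: 8² + 34² = 64 + 1156 = 1220 ✓

1220 = 8² + 34²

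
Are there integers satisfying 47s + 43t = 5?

Step 1: Compute gcd(47, 43).
gcd(47, 43) = 1

Step 2: Check divisibility.
Does 1 divide 5? 5 = 1 x 5, so yes.

By the theorem on linear Diophantine equations, 47s + 43t = 5 has integer solutions if and only if gcd(47, 43) divides 5. Since 1 | 5, solutions exist.

Yes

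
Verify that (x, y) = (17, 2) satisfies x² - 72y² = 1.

Compute x² = 17² = 289
Compute 72y² = 72·2² = 72·4 = 288
x² - 72y² = 289 - 288 = 1
Since this equals 1, (17, 2) is a solution.

Yes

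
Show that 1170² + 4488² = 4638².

Compute a² + b²:
1170² + 4488² = 1368900 + 20142144 = 21511044
Compute c²:
4638² = 21511044
Since 21511044 = 21511044, it is a Pythagorean triple.

Yes, it is a Pythagorean triple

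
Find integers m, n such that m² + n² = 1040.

We need to find integers m, n > 0 such that m² + n² = 1040.
Trying m = 4: n² = 1040 - 4² = 1040 - 16 = 1024
n = 32
Check: 4² + 32² = 16 + 1024 = 1040 ✓

1040 = 4² + 32²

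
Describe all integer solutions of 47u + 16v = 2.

Step 1: Compute gcd(47, 16) = 1.
Since 1 divides 2, solutions exist.

Step 2: Find a particular solution using extended Euclidean algorithm.
We get u₀ = -2, v₀ = 6.
Check: 47*-2 + 16*6 = 2 = 2 ✓

Step 3: Write the general solution.
u = -2 + (16/1)t = -2 + 16t
v = 6 - (47/1)t = 6 - 47t
for any integer t.

u = -2 + 16t, v = 6 - 47t for integer t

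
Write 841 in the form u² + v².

We need to find integers u, v > 0 such that u² + v² = 841.
Trying u = 20: v² = 841 - 20² = 841 - 400 = 441
v = 21
Check: 20² + 21² = 400 + 441 = 841 ✓

841 = 20² + 21²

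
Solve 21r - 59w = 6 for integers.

Step 1: Check solvability.
gcd(21, 59) = 1
Since 1 divides 6, solutions exist.

Step 2: Apply extended Euclidean algorithm to find gcd.
We find integers such that 21*x0 + 59*y0 = 1

Step 3: Scale the particular solution.
Multiply by 6/1 = 6:
r = -84, w = -30

Step 4: Verify.
21*(-84) - 59*(-30) = 6 = 6 ✓

r = -84, w = -30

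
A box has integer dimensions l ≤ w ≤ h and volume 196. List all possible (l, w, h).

Iterate l from 1 to ⌊196^(1/3)⌋. For each l dividing 196, iterate w ≥ l with w dividing 196/l, and set h = 196/(l·w).
Triples found (8): (1×1×196), (1×2×98), (1×4×49), (1×7×28), (1×14×14), (2×2×49), (2×7×14), (4×7×7)

(1×1×196), (1×2×98), (1×4×49), (1×7×28), (1×14×14), (2×2×49), (2×7×14), (4×7×7)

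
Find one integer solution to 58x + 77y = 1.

Step 1: Check solvability.
gcd(58, 77) = 1
Since 1 divides 1, solutions exist.

Step 2: Apply extended Euclidean algorithm to find gcd.
We find integers such that 58*x0 + 77*y0 = 1

Step 3: Scale the particular solution.
Multiply by 1/1 = 1:
x = 4, y = -3

Step 4: Verify.
58*(4) + 77*(-3) = 1 = 1 ✓

x = 4, y = -3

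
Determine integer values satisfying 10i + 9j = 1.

Step 1: Check solvability.
gcd(10, 9) = 1
Since 1 divides 1, solutions exist.

Step 2: Apply extended Euclidean algorithm to find gcd.
We find integers such that 10*x0 + 9*y0 = 1

Step 3: Scale the particular solution.
Multiply by 1/1 = 1:
i = 1, j = -1

Step 4: Verify.
10*(1) + 9*(-1) = 1 = 1 ✓

i = 1, j = -1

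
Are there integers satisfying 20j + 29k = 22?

Step 1: Compute gcd(20, 29).
gcd(20, 29) = 1

Step 2: Check divisibility.
Does 1 divide 22? 22 = 1 x 22, so yes.

By the theorem on linear Diophantine equations, 20j + 29k = 22 has integer solutions if and only if gcd(20, 29) divides 22. Since 1 | 22, solutions exist.

Yes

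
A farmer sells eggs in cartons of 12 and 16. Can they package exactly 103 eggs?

We need non-negative a, b with 12a + 16b = 103.
gcd(12, 16) = 4, and 4 does not divide 103.
No integer solutions exist.

No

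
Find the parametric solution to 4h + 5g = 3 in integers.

Step 1: Compute gcd(4, 5) = 1.
Since 1 divides 3, solutions exist.

Step 2: Find a particular solution using extended Euclidean algorithm.
We get h₀ = -3, g₀ = 3.
Check: 4*-3 + 5*3 = 3 = 3 ✓

Step 3: Write the general solution.
h = -3 + (5/1)t = -3 + 5t
g = 3 - (4/1)t = 3 - 4t
for any integer t.

h = -3 + 5t, g = 3 - 4t for integer t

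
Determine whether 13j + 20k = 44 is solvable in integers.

Step 1: Compute gcd(13, 20).
gcd(13, 20) = 1

Step 2: Check divisibility.
Does 1 divide 44? 44 = 1 x 44, so yes.

By the theorem on linear Diophantine equations, 13j + 20k = 44 has integer solutions if and only if gcd(13, 20) divides 44. Since 1 | 44, solutions exist.

Yes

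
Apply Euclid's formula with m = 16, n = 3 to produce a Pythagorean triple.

a = m² - n² = 16² - 3² = 256 - 9 = 247
b = 2mn = 2·16·3 = 96
c = m² + n² = 256 + 9 = 265
Verify: 247² + 96² = 61009 + 9216 = 70225 = 265² ✓

(247, 96, 265)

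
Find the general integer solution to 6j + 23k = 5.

Step 1: Compute gcd(6, 23) = 1.
Since 1 divides 5, solutions exist.

Step 2: Find a particular solution using extended Euclidean algorithm.
We get j₀ = 20, k₀ = -5.
Check: 6*20 + 23*-5 = 5 = 5 ✓

Step 3: Write the general solution.
j = 20 + (23/1)t = 20 + 23t
k = -5 - (6/1)t = -5 - 6t
for any integer t.

j = 20 + 23t, k = -5 - 6t for integer t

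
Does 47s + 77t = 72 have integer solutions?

Step 1: Compute gcd(47, 77).
gcd(47, 77) = 1

Step 2: Check divisibility.
Does 1 divide 72? 72 = 1 x 72, so yes.

By the theorem on linear Diophantine equations, 47s + 77t = 72 has integer solutions if and only if gcd(47, 77) divides 72. Since 1 | 72, solutions exist.

Yes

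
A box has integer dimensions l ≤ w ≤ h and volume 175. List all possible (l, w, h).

Iterate l from 1 to ⌊175^(1/3)⌋. For each l dividing 175, iterate w ≥ l with w dividing 175/l, and set h = 175/(l·w).
Triples found (4): (1×1×175), (1×5×35), (1×7×25), (5×5×7)

(1×1×175), (1×5×35), (1×7×25), (5×5×7)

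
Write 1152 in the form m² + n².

We need to find integers m, n > 0 such that m² + n² = 1152.
Trying m = 24: n² = 1152 - 24² = 1152 - 576 = 576
n = 24
Check: 24² + 24² = 576 + 576 = 1152 ✓

1152 = 24² + 24²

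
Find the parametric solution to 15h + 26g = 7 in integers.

Step 1: Compute gcd(15, 26) = 1.
Since 1 divides 7, solutions exist.

Step 2: Find a particular solution using extended Euclidean algorithm.
We get h₀ = 49, g₀ = -28.
Check: 15*49 + 26*-28 = 7 = 7 ✓

Step 3: Write the general solution.
h = 49 + (26/1)t = 49 + 26t
g = -28 - (15/1)t = -28 - 15t
for any integer t.

h = 49 + 26t, g = -28 - 15t for integer t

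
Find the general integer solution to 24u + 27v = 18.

Step 1: Compute gcd(24, 27) = 3.
Since 3 divides 18, solutions exist.

Step 2: Find a particular solution using extended Euclidean algorithm.
We get u₀ = -6, v₀ = 6.
Check: 24*-6 + 27*6 = 18 = 18 ✓

Step 3: Write the general solution.
u = -6 + (27/3)t = -6 + 9t
v = 6 - (24/3)t = 6 - 8t
for any integer t.

u = -6 + 9t, v = 6 - 8t for integer t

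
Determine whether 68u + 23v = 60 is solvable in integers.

Step 1: Compute gcd(68, 23).
gcd(68, 23) = 1

Step 2: Check divisibility.
Does 1 divide 60? 60 = 1 x 60, so yes.

By the theorem on linear Diophantine equations, 68u + 23v = 60 has integer solutions if and only if gcd(68, 23) divides 60. Since 1 | 60, solutions exist.

Yes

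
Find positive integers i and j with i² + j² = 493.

We need to find integers i, j > 0 such that i² + j² = 493.
Trying i = 3: j² = 493 - 3² = 493 - 9 = 484
j = 22
Check: 3² + 22² = 9 + 484 = 493 ✓

493 = 3² + 22²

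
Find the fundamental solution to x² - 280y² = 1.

We seek the smallest positive integers (x, y) with x² - 280y² = 1, i.e., x² = 280y² + 1.
Try successive y values:
y = 1: x² = 280·1² + 1 = 281, not a perfect square
y = 2: x² = 280·2² + 1 = 1121, not a perfect square
y = 3: x² = 280·3² + 1 = 2521, not a perfect square
... continuing the search (or via continued fractions) ...
y = 15: x² = 280·15² + 1 = 63001, x = 251 ✓

Verify: 251² - 280·15² = 63001 - 63000 = 1 ✓

x = 251, y = 15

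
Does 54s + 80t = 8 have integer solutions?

Step 1: Compute gcd(54, 80).
gcd(54, 80) = 2

Step 2: Check divisibility.
Does 2 divide 8? 8 = 2 x 4, so yes.

By the theorem on linear Diophantine equations, 54s + 80t = 8 has integer solutions if and only if gcd(54, 80) divides 8. Since 2 | 8, solutions exist.

Yes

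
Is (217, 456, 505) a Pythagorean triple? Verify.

Compute a² + b² = 217² + 456² = 47089 + 207936 = 255025
Compute c² = 505² = 255025
Since 255025 = 255025, confirmed.

Yes, it is a Pythagorean triple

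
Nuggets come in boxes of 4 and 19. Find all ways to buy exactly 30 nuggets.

We need non-negative integers (x, y) with 4x + 19y = 30.
For each x in 0..7, check if 30 - 4x is a non-negative multiple of 19.
No x yields an integer y ≥ 0.

No solution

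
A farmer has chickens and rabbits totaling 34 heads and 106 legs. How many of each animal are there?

Let c = chickens, r = rabbits.
Heads: c + r = 34
Legs: 2c + 4r = 106
From the first equation, c = 34 - r. Substitute:
2(34 - r) + 4r = 106
68 + 2r = 106
r = (106 - 68)/2 = 19
c = 34 - 19 = 15

Chickens: 15, Rabbits: 19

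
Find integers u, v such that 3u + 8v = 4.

Step 1: Check solvability.
gcd(3, 8) = 1
Since 1 divides 4, solutions exist.

Step 2: Apply extended Euclidean algorithm to find gcd.
We find integers such that 3*x0 + 8*y0 = 1

Step 3: Scale the particular solution.
Multiply by 4/1 = 4:
u = 12, v = -4

Step 4: Verify.
3*(12) + 8*(-4) = 4 = 4 ✓

u = 12, v = -4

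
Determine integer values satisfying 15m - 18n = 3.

Step 1: Check solvability.
gcd(15, 18) = 3
Since 3 divides 3, solutions exist.

Step 2: Apply extended Euclidean algorithm to find gcd.
We find integers such that 15*x0 + 18*y0 = 3

Step 3: Scale the particular solution.
Multiply by 3/3 = 1:
m = -1, n = -1

Step 4: Verify.
15*(-1) - 18*(-1) = 3 = 3 ✓

m = -1, n = -1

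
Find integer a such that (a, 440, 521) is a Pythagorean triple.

a² = c² - b² = 521² - 440² = 271441 - 193600 = 77841
a = sqrt(77841) = 279

279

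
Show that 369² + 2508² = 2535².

Compute a² + b² = 369² + 2508² = 136161 + 6290064 = 6426225
Compute c² = 2535² = 6426225
Since 6426225 = 6426225, confirmed.

Yes, it is a Pythagorean triple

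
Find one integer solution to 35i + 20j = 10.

Step 1: Check solvability.
gcd(35, 20) = 5
Since 5 divides 10, solutions exist.

Step 2: Apply extended Euclidean algorithm to find gcd.
We find integers such that 35*x0 + 20*y0 = 5

Step 3: Scale the particular solution.
Multiply by 10/5 = 2:
i = -2, j = 4

Step 4: Verify.
35*(-2) + 20*(4) = 10 = 10 ✓

i = -2, j = 4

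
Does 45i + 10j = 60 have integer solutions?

Step 1: Compute gcd(45, 10).
gcd(45, 10) = 5

Step 2: Check divisibility.
Does 5 divide 60? 60 = 5 x 12, so yes.

By the theorem on linear Diophantine equations, 45i + 10j = 60 has integer solutions if and only if gcd(45, 10) divides 60. Since 5 | 60, solutions exist.

Yes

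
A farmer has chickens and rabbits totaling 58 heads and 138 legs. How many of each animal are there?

Let c = chickens, r = rabbits.
Heads: c + r = 58
Legs: 2c + 4r = 138
From the first equation, c = 58 - r. Substitute:
2(58 - r) + 4r = 138
116 + 2r = 138
r = (138 - 116)/2 = 11
c = 58 - 11 = 47

Chickens: 47, Rabbits: 11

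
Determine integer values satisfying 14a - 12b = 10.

Step 1: Check solvability.
gcd(14, 12) = 2
Since 2 divides 10, solutions exist.

Step 2: Apply extended Euclidean algorithm to find gcd.
We find integers such that 14*x0 + 12*y0 = 2

Step 3: Scale the particular solution.
Multiply by 10/2 = 5:
a = 5, b = 5

Step 4: Verify.
14*(5) - 12*(5) = 10 = 10 ✓

a = 5, b = 5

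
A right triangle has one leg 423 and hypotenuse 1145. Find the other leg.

b² = c² - a² = 1311025 - 178929 = 1132096
b = 1064

1064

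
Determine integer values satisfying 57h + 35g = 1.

Step 1: Check solvability.
gcd(57, 35) = 1
Since 1 divides 1, solutions exist.

Step 2: Apply extended Euclidean algorithm to find gcd.
We find integers such that 57*x0 + 35*y0 = 1

Step 3: Scale the particular solution.
Multiply by 1/1 = 1:
h = 8, g = -13

Step 4: Verify.
57*(8) + 35*(-13) = 1 = 1 ✓

h = 8, g = -13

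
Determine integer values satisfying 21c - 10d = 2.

Step 1: Check solvability.
gcd(21, 10) = 1
Since 1 divides 2, solutions exist.

Step 2: Apply extended Euclidean algorithm to find gcd.
We find integers such that 21*x0 + 10*y0 = 1

Step 3: Scale the particular solution.
Multiply by 2/1 = 2:
c = 2, d = 4

Step 4: Verify.
21*(2) - 10*(4) = 2 = 2 ✓

c = 2, d = 4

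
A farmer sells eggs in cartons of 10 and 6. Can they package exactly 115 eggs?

We need non-negative a, b with 10a + 6b = 115.
gcd(10, 6) = 2, and 2 does not divide 115.
No integer solutions exist.

No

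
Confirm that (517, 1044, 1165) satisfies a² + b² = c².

Compute a² + b² = 517² + 1044² = 267289 + 1089936 = 1357225
Compute c² = 1165² = 1357225
Since 1357225 = 1357225, confirmed.

Yes, it is a Pythagorean triple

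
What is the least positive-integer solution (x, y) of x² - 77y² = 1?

We seek the smallest positive integers (x, y) with x² - 77y² = 1, i.e., x² = 77y² + 1.
Try successive y values:
y = 1: x² = 77·1² + 1 = 78, not a perfect square
y = 2: x² = 77·2² + 1 = 309, not a perfect square
y = 3: x² = 77·3² + 1 = 694, not a perfect square
... continuing the search (or via continued fractions) ...
y = 40: x² = 77·40² + 1 = 123201, x = 351 ✓

Verify: 351² - 77·40² = 123201 - 123200 = 1 ✓

x = 351, y = 40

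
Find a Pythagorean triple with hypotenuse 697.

We need a² + b² = 697² = 485809.
Trying: 455² + 528² = 207025 + 278784 = 485809 ✓

(455, 528, 697)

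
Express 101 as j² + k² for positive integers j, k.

We need to find integers j, k > 0 such that j² + k² = 101.
Trying j = 1: k² = 101 - 1² = 101 - 1 = 100
k = 10
Check: 1² + 10² = 1 + 100 = 101 ✓

101 = 1² + 10²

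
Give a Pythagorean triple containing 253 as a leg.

We need the other leg and hypotenuse such that 253² + x² = c².
Take x = 204, c = 325: 253² + 204² = 64009 + 41616 = 105625 = 325² ✓
Triple: (253, 204, 325)

(253, 204, 325)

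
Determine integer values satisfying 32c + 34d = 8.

Step 1: Check solvability.
gcd(32, 34) = 2
Since 2 divides 8, solutions exist.

Step 2: Apply extended Euclidean algorithm to find gcd.
We find integers such that 32*x0 + 34*y0 = 2

Step 3: Scale the particular solution.
Multiply by 8/2 = 4:
c = -4, d = 4

Step 4: Verify.
32*(-4) + 34*(4) = 8 = 8 ✓

c = -4, d = 4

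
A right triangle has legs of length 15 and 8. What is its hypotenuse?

c² = a² + b² = 15² + 8² = 225 + 64 = 289
c = 17

17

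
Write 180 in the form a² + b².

We need to find integers a, b > 0 such that a² + b² = 180.
Trying a = 6: b² = 180 - 6² = 180 - 36 = 144
b = 12
Check: 6² + 12² = 36 + 144 = 180 ✓

180 = 6² + 12²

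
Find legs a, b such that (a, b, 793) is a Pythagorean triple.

We need a² + b² = 793² = 628849.
Trying: 775² + 168² = 600625 + 28224 = 628849 ✓

(775, 168, 793)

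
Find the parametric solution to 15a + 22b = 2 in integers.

Step 1: Compute gcd(15, 22) = 1.
Since 1 divides 2, solutions exist.

Step 2: Find a particular solution using extended Euclidean algorithm.
We get a₀ = 6, b₀ = -4.
Check: 15*6 + 22*-4 = 2 = 2 ✓

Step 3: Write the general solution.
a = 6 + (22/1)t = 6 + 22t
b = -4 - (15/1)t = -4 - 15t
for any integer t.

a = 6 + 22t, b = -4 - 15t for integer t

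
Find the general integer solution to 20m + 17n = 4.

Step 1: Compute gcd(20, 17) = 1.
Since 1 divides 4, solutions exist.

Step 2: Find a particular solution using extended Euclidean algorithm.
We get m₀ = 24, n₀ = -28.
Check: 20*24 + 17*-28 = 4 = 4 ✓

Step 3: Write the general solution.
m = 24 + (17/1)t = 24 + 17t
n = -28 - (20/1)t = -28 - 20t
for any integer t.

m = 24 + 17t, n = -28 - 20t for integer t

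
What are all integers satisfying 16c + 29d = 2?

Step 1: Compute gcd(16, 29) = 1.
Since 1 divides 2, solutions exist.

Step 2: Find a particular solution using extended Euclidean algorithm.
We get c₀ = -18, d₀ = 10.
Check: 16*-18 + 29*10 = 2 = 2 ✓

Step 3: Write the general solution.
c = -18 + (29/1)t = -18 + 29t
d = 10 - (16/1)t = 10 - 16t
for any integer t.

c = -18 + 29t, d = 10 - 16t for integer t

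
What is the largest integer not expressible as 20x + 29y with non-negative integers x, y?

For two coprime denominations a and b, the Frobenius number (largest value not representable as a non-negative combination) is ab - a - b.
Here gcd(20, 29) = 1, so they are coprime.
F(20, 29) = 20·29 - 20 - 29 = 580 - 49 = 531

531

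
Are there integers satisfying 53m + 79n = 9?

Step 1: Compute gcd(53, 79).
gcd(53, 79) = 1

Step 2: Check divisibility.
Does 1 divide 9? 9 = 1 x 9, so yes.

By the theorem on linear Diophantine equations, 53m + 79n = 9 has integer solutions if and only if gcd(53, 79) divides 9. Since 1 | 9, solutions exist.

Yes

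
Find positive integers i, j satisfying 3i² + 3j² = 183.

Try small values of i and check whether (183 - 3i²)/3 is a perfect square.
i = 6: 3·6² = 108, so 3j² = 183 - 108 = 75, giving j² = 25, j = 5.
Check: 3·6² + 3·5² = 108 + 75 = 183 ✓

i = 6, j = 5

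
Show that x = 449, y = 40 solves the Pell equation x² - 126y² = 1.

Compute x² = 449² = 201601
Compute 126y² = 126·40² = 126·1600 = 201600
x² - 126y² = 201601 - 201600 = 1
Since this equals 1, (449, 40) is a solution.

Yes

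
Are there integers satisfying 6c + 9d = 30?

Step 1: Compute gcd(6, 9).
gcd(6, 9) = 3

Step 2: Check divisibility.
Does 3 divide 30? 30 = 3 x 10, so yes.

By the theorem on linear Diophantine equations, 6c + 9d = 30 has integer solutions if and only if gcd(6, 9) divides 30. Since 3 | 30, solutions exist.

Yes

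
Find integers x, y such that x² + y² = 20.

We need to find integers x, y > 0 such that x² + y² = 20.
Trying x = 2: y² = 20 - 2² = 20 - 4 = 16
y = 4
Check: 2² + 4² = 4 + 16 = 20 ✓

20 = 2² + 4²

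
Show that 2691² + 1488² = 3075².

Compute a² + b² = 2691² + 1488² = 7241481 + 2214144 = 9455625
Compute c² = 3075² = 9455625
Since 9455625 = 9455625, confirmed.

Yes, it is a Pythagorean triple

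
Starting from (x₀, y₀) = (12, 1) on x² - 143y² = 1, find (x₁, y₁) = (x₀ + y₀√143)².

Solutions to x² - Dy² = 1 are generated by powers of (x₀ + y₀√D).
The next solution satisfies x₁ + y₁√143 = (x₀ + y₀√143)², giving:
x₁ = x₀² + 143y₀² = 12² + 143·1² = 144 + 143 = 287
y₁ = 2x₀y₀ = 2·12·1 = 24

Verify: 287² - 143·24² = 82369 - 82368 = 1 ✓

x = 287, y = 24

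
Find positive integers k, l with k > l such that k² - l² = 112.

Factor: k² - l² = (k+l)(k-l) = 112.
We need two factors of 112 with the same parity.
Use k+l = 56 and k-l = 2 (product 56·2 = 112).
Adding: 2k = 58, so k = 29.
Subtracting: 2l = 54, so l = 27.
Check: 29² - 27² = 841 - 729 = 112 ✓

k = 29, l = 27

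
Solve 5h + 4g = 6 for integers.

Step 1: Check solvability.
gcd(5, 4) = 1
Since 1 divides 6, solutions exist.

Step 2: Apply extended Euclidean algorithm to find gcd.
We find integers such that 5*x0 + 4*y0 = 1

Step 3: Scale the particular solution.
Multiply by 6/1 = 6:
h = 6, g = -6

Step 4: Verify.
5*(6) + 4*(-6) = 6 = 6 ✓

h = 6, g = -6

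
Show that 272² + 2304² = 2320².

Compute a² + b² = 272² + 2304² = 73984 + 5308416 = 5382400
Compute c² = 2320² = 5382400
Since 5382400 = 5382400, confirmed.

Yes, it is a Pythagorean triple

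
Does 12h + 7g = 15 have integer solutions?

Step 1: Compute gcd(12, 7).
gcd(12, 7) = 1

Step 2: Check divisibility.
Does 1 divide 15? 15 = 1 x 15, so yes.

By the theorem on linear Diophantine equations, 12h + 7g = 15 has integer solutions if and only if gcd(12, 7) divides 15. Since 1 | 15, solutions exist.

Yes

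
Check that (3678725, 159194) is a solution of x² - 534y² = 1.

Compute x² = 3678725² = 13533017625625
Compute 534y² = 534·159194² = 534·25342729636 = 13533017625624
x² - 534y² = 13533017625625 - 13533017625624 = 1
Since this equals 1, (3678725, 159194) is a solution.

Yes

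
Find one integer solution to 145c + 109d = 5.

Step 1: Check solvability.
gcd(145, 109) = 1
Since 1 divides 5, solutions exist.

Step 2: Apply extended Euclidean algorithm to find gcd.
We find integers such that 145*x0 + 109*y0 = 1

Step 3: Scale the particular solution.
Multiply by 5/1 = 5:
c = -15, d = 20

Step 4: Verify.
145*(-15) + 109*(20) = 5 = 5 ✓

c = -15, d = 20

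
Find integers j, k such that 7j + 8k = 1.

Step 1: Check solvability.
gcd(7, 8) = 1
Since 1 divides 1, solutions exist.

Step 2: Apply extended Euclidean algorithm to find gcd.
We find integers such that 7*x0 + 8*y0 = 1

Step 3: Scale the particular solution.
Multiply by 1/1 = 1:
j = -1, k = 1

Step 4: Verify.
7*(-1) + 8*(1) = 1 = 1 ✓

j = -1, k = 1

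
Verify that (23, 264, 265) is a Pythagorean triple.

Compute a² + b² = 23² + 264² = 529 + 69696 = 70225
Compute c² = 265² = 70225
Since 70225 = 70225, confirmed.

Yes, it is a Pythagorean triple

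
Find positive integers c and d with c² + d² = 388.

We need to find integers c, d > 0 such that c² + d² = 388.
Trying c = 8: d² = 388 - 8² = 388 - 64 = 324
d = 18
Check: 8² + 18² = 64 + 324 = 388 ✓

388 = 8² + 18²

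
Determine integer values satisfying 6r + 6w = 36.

Step 1: Check solvability.
gcd(6, 6) = 6
Since 6 divides 36, solutions exist.

Step 2: Apply extended Euclidean algorithm to find gcd.
We find integers such that 6*x0 + 6*y0 = 6

Step 3: Scale the particular solution.
Multiply by 36/6 = 6:
r = 0, w = 6

Step 4: Verify.
6*(0) + 6*(6) = 36 = 36 ✓

r = 0, w = 6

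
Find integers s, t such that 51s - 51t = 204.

Step 1: Check solvability.
gcd(51, 51) = 51
Since 51 divides 204, solutions exist.

Step 2: Apply extended Euclidean algorithm to find gcd.
We find integers such that 51*x0 + 51*y0 = 51

Step 3: Scale the particular solution.
Multiply by 204/51 = 4:
s = 0, t = -4

Step 4: Verify.
51*(0) - 51*(-4) = 204 = 204 ✓

s = 0, t = -4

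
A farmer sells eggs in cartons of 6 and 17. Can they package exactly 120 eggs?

We need non-negative a, b with 6a + 17b = 120.
gcd(6, 17) = 1 divides 120.
Try a = 3: 17b = 120 - 18 = 102, so b = 6.
One way: 3 cartons of 6 and 6 cartons of 17.

Yes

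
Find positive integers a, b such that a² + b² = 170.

Search for a with 170 - a² a perfect square.
a = 1: 170 - 1² = 170 - 1 = 169 = 13² ✓
So a = 1, b = 13.

a = 1, b = 13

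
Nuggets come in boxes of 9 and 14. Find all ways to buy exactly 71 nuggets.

We need non-negative integers (x, y) with 9x + 14y = 71.
For each x in 0..7, check if 71 - 9x is a non-negative multiple of 14.
No x yields an integer y ≥ 0.

No solution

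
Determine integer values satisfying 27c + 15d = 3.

Step 1: Check solvability.
gcd(27, 15) = 3
Since 3 divides 3, solutions exist.

Step 2: Apply extended Euclidean algorithm to find gcd.
We find integers such that 27*x0 + 15*y0 = 3

Step 3: Scale the particular solution.
Multiply by 3/3 = 1:
c = -1, d = 2

Step 4: Verify.
27*(-1) + 15*(2) = 3 = 3 ✓

c = -1, d = 2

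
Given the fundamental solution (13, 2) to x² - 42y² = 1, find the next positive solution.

Solutions to x² - Dy² = 1 are generated by powers of (x₀ + y₀√D).
The next solution satisfies x₁ + y₁√42 = (x₀ + y₀√42)², giving:
x₁ = x₀² + 42y₀² = 13² + 42·2² = 169 + 168 = 337
y₁ = 2x₀y₀ = 2·13·2 = 52

Verify: 337² - 42·52² = 113569 - 113568 = 1 ✓

x = 337, y = 52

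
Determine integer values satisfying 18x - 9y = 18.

Step 1: Check solvability.
gcd(18, 9) = 9
Since 9 divides 18, solutions exist.

Step 2: Apply extended Euclidean algorithm to find gcd.
We find integers such that 18*x0 + 9*y0 = 9

Step 3: Scale the particular solution.
Multiply by 18/9 = 2:
x = 0, y = -2

Step 4: Verify.
18*(0) - 9*(-2) = 18 = 18 ✓

x = 0, y = -2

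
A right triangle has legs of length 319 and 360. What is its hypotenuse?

c² = a² + b² = 319² + 360² = 101761 + 129600 = 231361
c = 481

481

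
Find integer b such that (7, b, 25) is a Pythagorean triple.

b² = c² - a² = 25² - 7² = 625 - 49 = 576
b = sqrt(576) = 24

24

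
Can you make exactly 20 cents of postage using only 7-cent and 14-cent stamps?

We need non-negative x, y with 7x + 14y = 20.
gcd(7, 14) = 7, and 7 does not divide 20.
No integer solutions exist, so certainly no non-negative ones.

No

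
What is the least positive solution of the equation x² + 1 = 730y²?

We need x² = 730y² - 1. Try successive y:
y = 1: x² = 730·1² - 1 = 729 = 27² ✓
Check: 27² - 730·1² = 729 - 730 = -1 ✓

x = 27, y = 1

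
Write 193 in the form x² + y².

We need to find integers x, y > 0 such that x² + y² = 193.
Trying x = 7: y² = 193 - 7² = 193 - 49 = 144
y = 12
Check: 7² + 12² = 49 + 144 = 193 ✓

193 = 7² + 12²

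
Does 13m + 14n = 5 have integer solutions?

Step 1: Compute gcd(13, 14).
gcd(13, 14) = 1

Step 2: Check divisibility.
Does 1 divide 5? 5 = 1 x 5, so yes.

By the theorem on linear Diophantine equations, 13m + 14n = 5 has integer solutions if and only if gcd(13, 14) divides 5. Since 1 | 5, solutions exist.

Yes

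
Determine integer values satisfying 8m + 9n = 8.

Step 1: Check solvability.
gcd(8, 9) = 1
Since 1 divides 8, solutions exist.

Step 2: Apply extended Euclidean algorithm to find gcd.
We find integers such that 8*x0 + 9*y0 = 1

Step 3: Scale the particular solution.
Multiply by 8/1 = 8:
m = -8, n = 8

Step 4: Verify.
8*(-8) + 9*(8) = 8 = 8 ✓

m = -8, n = 8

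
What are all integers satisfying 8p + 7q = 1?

Step 1: Compute gcd(8, 7) = 1.
Since 1 divides 1, solutions exist.

Step 2: Find a particular solution using extended Euclidean algorithm.
We get p₀ = 1, q₀ = -1.
Check: 8*1 + 7*-1 = 1 = 1 ✓

Step 3: Write the general solution.
p = 1 + (7/1)t = 1 + 7t
q = -1 - (8/1)t = -1 - 8t
for any integer t.

p = 1 + 7t, q = -1 - 8t for integer t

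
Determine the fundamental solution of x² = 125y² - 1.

We need x² = 125y² - 1. Try successive y:
y = 1: x² = 125·1² - 1 = 124, not a perfect square
y = 2: x² = 125·2² - 1 = 499, not a perfect square
y = 3: x² = 125·3² - 1 = 1124, not a perfect square
...
y = 61: x² = 125·61² - 1 = 465124 = 682² ✓
Check: 682² - 125·61² = 465124 - 465125 = -1 ✓

x = 682, y = 61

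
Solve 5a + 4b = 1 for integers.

Step 1: Check solvability.
gcd(5, 4) = 1
Since 1 divides 1, solutions exist.

Step 2: Apply extended Euclidean algorithm to find gcd.
We find integers such that 5*x0 + 4*y0 = 1

Step 3: Scale the particular solution.
Multiply by 1/1 = 1:
a = 1, b = -1

Step 4: Verify.
5*(1) + 4*(-1) = 1 = 1 ✓

a = 1, b = -1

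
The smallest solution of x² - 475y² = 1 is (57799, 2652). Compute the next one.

Solutions to x² - Dy² = 1 are generated by powers of (x₀ + y₀√D).
The next solution satisfies x₁ + y₁√475 = (x₀ + y₀√475)², giving:
x₁ = x₀² + 475y₀² = 57799² + 475·2652² = 3340724401 + 3340724400 = 6681448801
y₁ = 2x₀y₀ = 2·57799·2652 = 306565896

Verify: 6681448801² - 475·306565896² = 44641758080384337601 - 44641758080384337600 = 1 ✓

x = 6681448801, y = 306565896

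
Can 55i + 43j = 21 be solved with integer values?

Step 1: Compute gcd(55, 43).
gcd(55, 43) = 1

Step 2: Check divisibility.
Does 1 divide 21? 21 = 1 x 21, so yes.

By the theorem on linear Diophantine equations, 55i + 43j = 21 has integer solutions if and only if gcd(55, 43) divides 21. Since 1 | 21, solutions exist.

Yes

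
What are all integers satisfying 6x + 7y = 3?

Step 1: Compute gcd(6, 7) = 1.
Since 1 divides 3, solutions exist.

Step 2: Find a particular solution using extended Euclidean algorithm.
We get x₀ = -3, y₀ = 3.
Check: 6*-3 + 7*3 = 3 = 3 ✓

Step 3: Write the general solution.
x = -3 + (7/1)t = -3 + 7t
y = 3 - (6/1)t = 3 - 6t
for any integer t.

x = -3 + 7t, y = 3 - 6t for integer t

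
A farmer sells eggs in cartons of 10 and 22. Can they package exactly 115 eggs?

We need non-negative a, b with 10a + 22b = 115.
gcd(10, 22) = 2, and 2 does not divide 115.
No integer solutions exist.

No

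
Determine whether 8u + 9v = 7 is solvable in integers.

Step 1: Compute gcd(8, 9).
gcd(8, 9) = 1

Step 2: Check divisibility.
Does 1 divide 7? 7 = 1 x 7, so yes.

By the theorem on linear Diophantine equations, 8u + 9v = 7 has integer solutions if and only if gcd(8, 9) divides 7. Since 1 | 7, solutions exist.

Yes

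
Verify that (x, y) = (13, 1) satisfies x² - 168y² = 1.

Compute x² = 13² = 169
Compute 168y² = 168·1² = 168·1 = 168
x² - 168y² = 169 - 168 = 1
Since this equals 1, (13, 1) is a solution.

Yes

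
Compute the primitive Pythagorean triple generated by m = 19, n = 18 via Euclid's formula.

a = m² - n² = 361 - 324 = 37
b = 2mn = 2·19·18 = 684
c = m² + n² = 361 + 324 = 685
Verify: 37² + 684² = 1369 + 467856 = 469225 = 685² ✓

(37, 684, 685)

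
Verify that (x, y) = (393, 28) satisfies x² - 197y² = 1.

Compute x² = 393² = 154449
Compute 197y² = 197·28² = 197·784 = 154448
x² - 197y² = 154449 - 154448 = 1
Since this equals 1, (393, 28) is a solution.

Yes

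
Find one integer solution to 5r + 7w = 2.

Step 1: Check solvability.
gcd(5, 7) = 1
Since 1 divides 2, solutions exist.

Step 2: Apply extended Euclidean algorithm to find gcd.
We find integers such that 5*x0 + 7*y0 = 1

Step 3: Scale the particular solution.
Multiply by 2/1 = 2:
r = 6, w = -4

Step 4: Verify.
5*(6) + 7*(-4) = 2 = 2 ✓

r = 6, w = -4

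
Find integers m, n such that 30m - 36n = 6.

Step 1: Check solvability.
gcd(30, 36) = 6
Since 6 divides 6, solutions exist.

Step 2: Apply extended Euclidean algorithm to find gcd.
We find integers such that 30*x0 + 36*y0 = 6

Step 3: Scale the particular solution.
Multiply by 6/6 = 1:
m = -1, n = -1

Step 4: Verify.
30*(-1) - 36*(-1) = 6 = 6 ✓

m = -1, n = -1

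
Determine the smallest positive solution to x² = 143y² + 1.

We seek the smallest positive integers (x, y) with x² - 143y² = 1, i.e., x² = 143y² + 1.
Try successive y values:
y = 1: x² = 143·1² + 1 = 144, x = 12 ✓

Verify: 12² - 143·1² = 144 - 143 = 1 ✓

x = 12, y = 1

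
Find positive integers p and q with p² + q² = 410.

We need to find integers p, q > 0 such that p² + q² = 410.
Trying p = 7: q² = 410 - 7² = 410 - 49 = 361
q = 19
Check: 7² + 19² = 49 + 361 = 410 ✓

410 = 7² + 19²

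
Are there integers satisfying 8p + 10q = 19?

Step 1: Compute gcd(8, 10).
gcd(8, 10) = 2

Step 2: Check divisibility.
Does 2 divide 19? 19 = 2 x 9 + 1, so no.

By the theorem on linear Diophantine equations, 8p + 10q = 19 has integer solutions if and only if gcd(8, 10) divides 19. Since 2 does not divide 19, no solutions exist.

No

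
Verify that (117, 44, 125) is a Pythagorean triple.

Compute a² + b²:
117² + 44² = 13689 + 1936 = 15625
Compute c²:
125² = 15625
Since 15625 = 15625, it is a Pythagorean triple.

Yes, it is a Pythagorean triple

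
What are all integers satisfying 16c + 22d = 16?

Step 1: Compute gcd(16, 22) = 2.
Since 2 divides 16, solutions exist.

Step 2: Find a particular solution using extended Euclidean algorithm.
We get c₀ = -32, d₀ = 24.
Check: 16*-32 + 22*24 = 16 = 16 ✓

Step 3: Write the general solution.
c = -32 + (22/2)t = -32 + 11t
d = 24 - (16/2)t = 24 - 8t
for any integer t.

c = -32 + 11t, d = 24 - 8t for integer t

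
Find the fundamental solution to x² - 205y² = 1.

We seek the smallest positive integers (x, y) with x² - 205y² = 1, i.e., x² = 205y² + 1.
Try successive y values:
y = 1: x² = 205·1² + 1 = 206, not a perfect square
y = 2: x² = 205·2² + 1 = 821, not a perfect square
y = 3: x² = 205·3² + 1 = 1846, not a perfect square
... continuing the search (or via continued fractions) ...
y = 2772: x² = 205·2772² + 1 = 1575216721, x = 39689 ✓

Verify: 39689² - 205·2772² = 1575216721 - 1575216720 = 1 ✓

x = 39689, y = 2772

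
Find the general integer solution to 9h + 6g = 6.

Step 1: Compute gcd(9, 6) = 3.
Since 3 divides 6, solutions exist.

Step 2: Find a particular solution using extended Euclidean algorithm.
We get h₀ = 2, g₀ = -2.
Check: 9*2 + 6*-2 = 6 = 6 ✓

Step 3: Write the general solution.
h = 2 + (6/3)t = 2 + 2t
g = -2 - (9/3)t = -2 - 3t
for any integer t.

h = 2 + 2t, g = -2 - 3t for integer t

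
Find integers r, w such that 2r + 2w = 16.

Step 1: Check solvability.
gcd(2, 2) = 2
Since 2 divides 16, solutions exist.

Step 2: Apply extended Euclidean algorithm to find gcd.
We find integers such that 2*x0 + 2*y0 = 2

Step 3: Scale the particular solution.
Multiply by 16/2 = 8:
r = 0, w = 8

Step 4: Verify.
2*(0) + 2*(8) = 16 = 16 ✓

r = 0, w = 8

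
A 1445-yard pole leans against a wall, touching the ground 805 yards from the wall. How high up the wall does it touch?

The ladder, wall, and ground form a right triangle with hypotenuse 1445 and one leg 805.
By the Pythagorean theorem: h² = 1445² - 805² = 2088025 - 648025 = 1440000
h = √1440000 = 1200 yards

1200 yards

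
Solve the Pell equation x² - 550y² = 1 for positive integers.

We seek the smallest positive integers (x, y) with x² - 550y² = 1, i.e., x² = 550y² + 1.
Try successive y values:
y = 1: x² = 550·1² + 1 = 551, not a perfect square
y = 2: x² = 550·2² + 1 = 2201, not a perfect square
y = 3: x² = 550·3² + 1 = 4951, not a perfect square
... continuing the search (or via continued fractions) ...
y = 1303974: x² = 550·1303974² + 1 = 935191505971801, x = 30580901 ✓

Verify: 30580901² - 550·1303974² = 935191505971801 - 935191505971800 = 1 ✓

x = 30580901, y = 1303974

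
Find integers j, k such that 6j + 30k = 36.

Step 1: Check solvability.
gcd(6, 30) = 6
Since 6 divides 36, solutions exist.

Step 2: Apply extended Euclidean algorithm to find gcd.
We find integers such that 6*x0 + 30*y0 = 6

Step 3: Scale the particular solution.
Multiply by 36/6 = 6:
j = 6, k = 0

Step 4: Verify.
6*(6) + 30*(0) = 36 = 36 ✓

j = 6, k = 0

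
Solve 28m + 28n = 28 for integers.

Step 1: Check solvability.
gcd(28, 28) = 28
Since 28 divides 28, solutions exist.

Step 2: Apply extended Euclidean algorithm to find gcd.
We find integers such that 28*x0 + 28*y0 = 28

Step 3: Scale the particular solution.
Multiply by 28/28 = 1:
m = 0, n = 1

Step 4: Verify.
28*(0) + 28*(1) = 28 = 28 ✓

m = 0, n = 1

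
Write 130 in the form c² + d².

We need to find integers c, d > 0 such that c² + d² = 130.
Trying c = 3: d² = 130 - 3² = 130 - 9 = 121
d = 11
Check: 3² + 11² = 9 + 121 = 130 ✓

130 = 3² + 11²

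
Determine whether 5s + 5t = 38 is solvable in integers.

Step 1: Compute gcd(5, 5).
gcd(5, 5) = 5

Step 2: Check divisibility.
Does 5 divide 38? 38 = 5 x 7 + 3, so no.

By the theorem on linear Diophantine equations, 5s + 5t = 38 has integer solutions if and only if gcd(5, 5) divides 38. Since 5 does not divide 38, no solutions exist.

No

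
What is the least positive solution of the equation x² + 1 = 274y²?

We need x² = 274y² - 1. Try successive y:
y = 1: x² = 274·1² - 1 = 273, not a perfect square
y = 2: x² = 274·2² - 1 = 1095, not a perfect square
y = 3: x² = 274·3² - 1 = 2465, not a perfect square
...
y = 85: x² = 274·85² - 1 = 1979649 = 1407² ✓
Check: 1407² - 274·85² = 1979649 - 1979650 = -1 ✓

x = 1407, y = 85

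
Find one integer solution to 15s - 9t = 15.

Step 1: Check solvability.
gcd(15, 9) = 3
Since 3 divides 15, solutions exist.

Step 2: Apply extended Euclidean algorithm to find gcd.
We find integers such that 15*x0 + 9*y0 = 3

Step 3: Scale the particular solution.
Multiply by 15/3 = 5:
s = -5, t = -10

Step 4: Verify.
15*(-5) - 9*(-10) = 15 = 15 ✓

s = -5, t = -10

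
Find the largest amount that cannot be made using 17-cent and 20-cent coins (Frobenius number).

For two coprime denominations a and b, the Frobenius number (largest value not representable as a non-negative combination) is ab - a - b.
Here gcd(17, 20) = 1, so they are coprime.
F(17, 20) = 17·20 - 17 - 20 = 340 - 37 = 303

303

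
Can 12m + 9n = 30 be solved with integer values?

Step 1: Compute gcd(12, 9).
gcd(12, 9) = 3

Step 2: Check divisibility.
Does 3 divide 30? 30 = 3 x 10, so yes.

By the theorem on linear Diophantine equations, 12m + 9n = 30 has integer solutions if and only if gcd(12, 9) divides 30. Since 3 | 30, solutions exist.

Yes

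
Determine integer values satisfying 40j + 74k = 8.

Step 1: Check solvability.
gcd(40, 74) = 2
Since 2 divides 8, solutions exist.

Step 2: Apply extended Euclidean algorithm to find gcd.
We find integers such that 40*x0 + 74*y0 = 2

Step 3: Scale the particular solution.
Multiply by 8/2 = 4:
j = 52, k = -28

Step 4: Verify.
40*(52) + 74*(-28) = 8 = 8 ✓

j = 52, k = -28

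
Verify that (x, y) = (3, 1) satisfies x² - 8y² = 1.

Compute x² = 3² = 9
Compute 8y² = 8·1² = 8·1 = 8
x² - 8y² = 9 - 8 = 1
Since this equals 1, (3, 1) is a solution.

Yes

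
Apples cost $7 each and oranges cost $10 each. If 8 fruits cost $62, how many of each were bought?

Let a = apples, o = oranges.
a + o = 8
7a + 10o = 62
Substitute o = 8 - a:
7a + 10(8 - a) = 62
(7 - 10)a = 62 - 80
-3a = -18
a = 6, o = 8 - 6 = 2

Apples: 6, Oranges: 2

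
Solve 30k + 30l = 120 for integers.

Step 1: Check solvability.
gcd(30, 30) = 30
Since 30 divides 120, solutions exist.

Step 2: Apply extended Euclidean algorithm to find gcd.
We find integers such that 30*x0 + 30*y0 = 30

Step 3: Scale the particular solution.
Multiply by 120/30 = 4:
k = 0, l = 4

Step 4: Verify.
30*(0) + 30*(4) = 120 = 120 ✓

k = 0, l = 4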